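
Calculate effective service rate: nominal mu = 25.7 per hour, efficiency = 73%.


Effective rate = mu * efficiency = 25.7 * 0.73 = 18.76 per hour

18.76 per hour


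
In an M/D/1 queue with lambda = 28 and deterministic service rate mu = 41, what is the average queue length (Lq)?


M/D/1: Lq = rho^2 / (2*(1-rho)) where rho = 28/41; Lq = 0.74

0.74


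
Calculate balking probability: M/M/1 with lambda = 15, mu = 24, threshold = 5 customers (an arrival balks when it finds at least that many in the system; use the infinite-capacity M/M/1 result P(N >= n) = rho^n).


P(N >= 5) = rho^5 = (15/24)^5 = 0.0954

0.0954


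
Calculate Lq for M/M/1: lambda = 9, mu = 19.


rho = 9/19; Lq = rho^2/(1-rho) = 0.43

0.43


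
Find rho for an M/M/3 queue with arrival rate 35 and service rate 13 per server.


rho = lambda/(c*mu) = 35/(3*13) = 0.8974

0.8974


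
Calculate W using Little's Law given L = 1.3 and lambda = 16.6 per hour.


W = L / lambda = 1.3 / 16.6 = 0.0783 hours

0.0783 hours


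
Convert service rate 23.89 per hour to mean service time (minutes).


Mean service time = 60/mu = 60/23.89 = 2.51 minutes

2.51 minutes


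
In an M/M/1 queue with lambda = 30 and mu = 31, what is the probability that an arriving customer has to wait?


P(wait) = rho = lambda/mu = 30/31 = 0.9677

0.9677


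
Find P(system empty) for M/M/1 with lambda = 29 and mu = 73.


P0 = 1 - rho = 1 - 29/73 = 0.6027

0.6027


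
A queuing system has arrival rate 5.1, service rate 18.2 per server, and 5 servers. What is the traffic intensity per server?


rho = lambda / (c * mu) = 5.1 / (5 * 18.2) = 0.056

0.056


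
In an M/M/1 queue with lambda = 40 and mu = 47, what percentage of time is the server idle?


Idle fraction = (1 - rho) * 100 = (1 - 40/47) * 100 = 14.9%

14.9%


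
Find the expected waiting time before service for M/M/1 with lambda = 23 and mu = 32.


rho = 23/32; Wq = rho/(mu - lambda) = 0.0799 hours

0.0799 hours


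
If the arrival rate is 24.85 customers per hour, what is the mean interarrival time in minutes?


Mean interarrival time = 60/lambda = 60/24.85 = 2.41 minutes

2.41 minutes


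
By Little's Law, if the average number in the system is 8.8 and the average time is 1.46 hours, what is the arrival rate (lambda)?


lambda = L / W = 8.8 / 1.46 = 6.03 per hour

6.03 per hour


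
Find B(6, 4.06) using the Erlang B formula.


B(N,A) = (A^N/N!) / sum(A^k/k!, k=0..N) with N=6, A=4.06 = 0.1215

0.1215


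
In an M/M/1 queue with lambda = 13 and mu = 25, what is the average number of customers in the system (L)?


rho = 13/25; L = rho/(1-rho) = 1.08

1.08


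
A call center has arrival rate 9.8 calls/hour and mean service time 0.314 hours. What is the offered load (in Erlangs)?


Offered load a = lambda * E[S] = 9.8 * 0.314 = 3.08 Erlangs

3.08 Erlangs


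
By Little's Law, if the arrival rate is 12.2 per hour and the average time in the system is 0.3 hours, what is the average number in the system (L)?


L = lambda * W = 12.2 * 0.3 = 3.66

3.66


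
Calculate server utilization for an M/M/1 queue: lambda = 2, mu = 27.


rho = lambda/mu = 2/27 = 0.0741

0.0741


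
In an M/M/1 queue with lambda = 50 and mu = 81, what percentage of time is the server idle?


Idle fraction = (1 - rho) * 100 = (1 - 50/81) * 100 = 38.3%

38.3%


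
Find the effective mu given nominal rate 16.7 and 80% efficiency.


Effective rate = mu * efficiency = 16.7 * 0.8 = 13.36 per hour

13.36 per hour


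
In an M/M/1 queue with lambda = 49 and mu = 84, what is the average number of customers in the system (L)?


rho = 49/84; L = rho/(1-rho) = 1.4

1.4


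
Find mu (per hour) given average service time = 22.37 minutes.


mu = 60 / avg_service_time = 60 / 22.37 = 2.68 per hour

2.68 per hour


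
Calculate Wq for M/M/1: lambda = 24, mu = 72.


rho = 24/72; Wq = rho/(mu - lambda) = 0.0069 hours

0.0069 hours


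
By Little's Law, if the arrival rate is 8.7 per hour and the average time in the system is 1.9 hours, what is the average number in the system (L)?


L = lambda * W = 8.7 * 1.9 = 16.53

16.53


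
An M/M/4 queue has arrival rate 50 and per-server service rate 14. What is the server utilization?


rho = lambda/(c*mu) = 50/(4*14) = 0.8929

0.8929


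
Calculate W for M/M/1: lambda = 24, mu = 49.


W = 1/(mu - lambda) = 1/(49 - 24) = 0.04 hours

0.04 hours


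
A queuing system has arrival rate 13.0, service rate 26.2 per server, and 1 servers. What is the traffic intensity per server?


rho = lambda / (c * mu) = 13.0 / (1 * 26.2) = 0.4962

0.4962


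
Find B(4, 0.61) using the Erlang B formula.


B(N,A) = (A^N/N!) / sum(A^k/k!, k=0..N) with N=4, A=0.61 = 0.0031

0.0031


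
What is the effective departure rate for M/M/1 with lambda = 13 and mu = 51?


For a stable queue (lambda < mu), throughput = lambda = 13 per hour

13 per hour


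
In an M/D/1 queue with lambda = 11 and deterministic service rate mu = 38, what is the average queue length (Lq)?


M/D/1: Lq = rho^2 / (2*(1-rho)) where rho = 11/38; Lq = 0.06

0.06


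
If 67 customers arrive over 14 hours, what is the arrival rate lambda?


lambda = total arrivals / time = 67 / 14 = 4.79 per hour

4.79 per hour


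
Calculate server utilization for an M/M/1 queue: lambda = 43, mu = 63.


rho = lambda/mu = 43/63 = 0.6825

0.6825


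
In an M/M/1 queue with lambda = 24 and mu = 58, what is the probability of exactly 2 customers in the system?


rho = 24/58; P(n) = (1-rho)*rho^n = (1-24/58)*(24/58)^2 = 0.1004

0.1004


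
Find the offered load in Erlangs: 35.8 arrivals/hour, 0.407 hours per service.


Offered load a = lambda * E[S] = 35.8 * 0.407 = 14.57 Erlangs

14.57 Erlangs


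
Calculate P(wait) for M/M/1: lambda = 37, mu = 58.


P(wait) = rho = lambda/mu = 37/58 = 0.6379

0.6379


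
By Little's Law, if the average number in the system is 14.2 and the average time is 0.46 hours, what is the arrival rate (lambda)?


lambda = L / W = 14.2 / 0.46 = 30.87 per hour

30.87 per hour


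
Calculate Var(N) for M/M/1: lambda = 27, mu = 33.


rho = 27/33; Var(N) = rho/(1-rho)^2 = 24.75

24.75


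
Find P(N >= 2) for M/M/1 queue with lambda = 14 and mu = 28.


P(N >= 2) = rho^2 = (14/28)^2 = 0.25

0.25


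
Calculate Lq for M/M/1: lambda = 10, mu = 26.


rho = 10/26; Lq = rho^2/(1-rho) = 0.24

0.24


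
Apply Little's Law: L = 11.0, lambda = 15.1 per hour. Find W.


W = L / lambda = 11.0 / 15.1 = 0.7285 hours

0.7285 hours


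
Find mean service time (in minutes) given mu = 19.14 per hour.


Mean service time = 60/mu = 60/19.14 = 3.13 minutes

3.13 minutes


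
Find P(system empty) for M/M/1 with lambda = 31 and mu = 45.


P0 = 1 - rho = 1 - 31/45 = 0.3111

0.3111


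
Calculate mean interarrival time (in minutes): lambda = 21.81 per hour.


Mean interarrival time = 60/lambda = 60/21.81 = 2.75 minutes

2.75 minutes


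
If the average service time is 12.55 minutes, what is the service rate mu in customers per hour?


mu = 60 / avg_service_time = 60 / 12.55 = 4.78 per hour

4.78 per hour


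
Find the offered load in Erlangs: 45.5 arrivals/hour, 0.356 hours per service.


Offered load a = lambda * E[S] = 45.5 * 0.356 = 16.2 Erlangs

16.2 Erlangs


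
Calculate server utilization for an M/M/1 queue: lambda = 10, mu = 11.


rho = lambda/mu = 10/11 = 0.9091

0.9091


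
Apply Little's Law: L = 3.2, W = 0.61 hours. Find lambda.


lambda = L / W = 3.2 / 0.61 = 5.25 per hour

5.25 per hour


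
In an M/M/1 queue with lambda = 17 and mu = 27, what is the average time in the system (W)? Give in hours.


W = 1/(mu - lambda) = 1/(27 - 17) = 0.1 hours

0.1 hours


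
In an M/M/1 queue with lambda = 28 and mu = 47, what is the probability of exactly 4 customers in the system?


rho = 28/47; P(n) = (1-rho)*rho^n = (1-28/47)*(28/47)^4 = 0.0509

0.0509


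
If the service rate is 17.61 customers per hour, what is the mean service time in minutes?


Mean service time = 60/mu = 60/17.61 = 3.41 minutes

3.41 minutes


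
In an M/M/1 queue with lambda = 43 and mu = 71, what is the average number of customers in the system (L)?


rho = 43/71; L = rho/(1-rho) = 1.54

1.54


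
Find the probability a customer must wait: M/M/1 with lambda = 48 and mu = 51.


P(wait) = rho = lambda/mu = 48/51 = 0.9412

0.9412


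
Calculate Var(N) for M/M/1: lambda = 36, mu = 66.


rho = 36/66; Var(N) = rho/(1-rho)^2 = 2.64

2.64


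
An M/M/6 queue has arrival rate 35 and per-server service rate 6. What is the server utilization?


rho = lambda/(c*mu) = 35/(6*6) = 0.9722

0.9722


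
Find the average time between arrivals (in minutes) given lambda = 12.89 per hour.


Mean interarrival time = 60/lambda = 60/12.89 = 4.65 minutes

4.65 minutes


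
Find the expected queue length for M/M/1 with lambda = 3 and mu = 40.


rho = 3/40; Lq = rho^2/(1-rho) = 0.01

0.01


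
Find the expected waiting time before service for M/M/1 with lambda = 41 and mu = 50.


rho = 41/50; Wq = rho/(mu - lambda) = 0.0911 hours

0.0911 hours


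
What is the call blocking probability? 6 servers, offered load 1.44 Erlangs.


B(N,A) = (A^N/N!) / sum(A^k/k!, k=0..N) with N=6, A=1.44 = 0.0029

0.0029


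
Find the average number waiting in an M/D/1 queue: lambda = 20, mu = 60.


M/D/1: Lq = rho^2 / (2*(1-rho)) where rho = 20/60; Lq = 0.08

0.08


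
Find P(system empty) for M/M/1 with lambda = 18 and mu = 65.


P0 = 1 - rho = 1 - 18/65 = 0.7231

0.7231


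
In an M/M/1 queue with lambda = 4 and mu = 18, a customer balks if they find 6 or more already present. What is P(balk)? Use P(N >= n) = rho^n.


P(N >= 6) = rho^6 = (4/18)^6 = 0.0001

0.0001


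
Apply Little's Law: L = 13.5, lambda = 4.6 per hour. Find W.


W = L / lambda = 13.5 / 4.6 = 2.9348 hours

2.9348 hours


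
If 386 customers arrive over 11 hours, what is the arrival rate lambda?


lambda = total arrivals / time = 386 / 11 = 35.09 per hour

35.09 per hour


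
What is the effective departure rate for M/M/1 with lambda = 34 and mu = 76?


For a stable queue (lambda < mu), throughput = lambda = 34 per hour

34 per hour


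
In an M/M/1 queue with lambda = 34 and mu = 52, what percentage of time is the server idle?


Idle fraction = (1 - rho) * 100 = (1 - 34/52) * 100 = 34.6%

34.6%


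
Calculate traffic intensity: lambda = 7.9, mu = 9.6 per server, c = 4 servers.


rho = lambda / (c * mu) = 7.9 / (4 * 9.6) = 0.2057

0.2057


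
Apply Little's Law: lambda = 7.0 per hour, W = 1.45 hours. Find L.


L = lambda * W = 7.0 * 1.45 = 10.15

10.15


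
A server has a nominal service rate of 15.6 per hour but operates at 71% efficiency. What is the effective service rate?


Effective rate = mu * efficiency = 15.6 * 0.71 = 11.08 per hour

11.08 per hour


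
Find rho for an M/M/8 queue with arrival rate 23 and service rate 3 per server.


rho = lambda/(c*mu) = 23/(8*3) = 0.9583

0.9583


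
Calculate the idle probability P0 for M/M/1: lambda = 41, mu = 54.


P0 = 1 - rho = 1 - 41/54 = 0.2407

0.2407


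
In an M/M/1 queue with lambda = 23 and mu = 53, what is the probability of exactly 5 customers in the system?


rho = 23/53; P(n) = (1-rho)*rho^n = (1-23/53)*(23/53)^5 = 0.0087

0.0087


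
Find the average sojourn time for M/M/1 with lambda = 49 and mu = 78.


W = 1/(mu - lambda) = 1/(78 - 49) = 0.0345 hours

0.0345 hours


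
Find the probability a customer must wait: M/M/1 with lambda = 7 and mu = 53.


P(wait) = rho = lambda/mu = 7/53 = 0.1321

0.1321


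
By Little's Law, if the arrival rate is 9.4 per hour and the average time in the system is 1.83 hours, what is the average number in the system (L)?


L = lambda * W = 9.4 * 1.83 = 17.2

17.2


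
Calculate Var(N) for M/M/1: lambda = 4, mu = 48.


rho = 4/48; Var(N) = rho/(1-rho)^2 = 0.1

0.1


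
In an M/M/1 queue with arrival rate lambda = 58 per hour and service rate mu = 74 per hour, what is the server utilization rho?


rho = lambda/mu = 58/74 = 0.7838

0.7838


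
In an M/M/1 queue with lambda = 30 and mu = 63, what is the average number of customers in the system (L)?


rho = 30/63; L = rho/(1-rho) = 0.91

0.91


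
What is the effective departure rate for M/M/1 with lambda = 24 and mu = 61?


For a stable queue (lambda < mu), throughput = lambda = 24 per hour

24 per hour


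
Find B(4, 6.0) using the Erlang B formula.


B(N,A) = (A^N/N!) / sum(A^k/k!, k=0..N) with N=4, A=6.0 = 0.4696

0.4696


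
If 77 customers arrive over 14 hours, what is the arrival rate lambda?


lambda = total arrivals / time = 77 / 14 = 5.5 per hour

5.5 per hour


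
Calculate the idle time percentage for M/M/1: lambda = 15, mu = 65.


Idle fraction = (1 - rho) * 100 = (1 - 15/65) * 100 = 76.9%

76.9%


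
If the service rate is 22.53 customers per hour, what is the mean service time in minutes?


Mean service time = 60/mu = 60/22.53 = 2.66 minutes

2.66 minutes


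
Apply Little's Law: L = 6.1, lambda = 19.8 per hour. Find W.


W = L / lambda = 6.1 / 19.8 = 0.3081 hours

0.3081 hours


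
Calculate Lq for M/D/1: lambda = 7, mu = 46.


M/D/1: Lq = rho^2 / (2*(1-rho)) where rho = 7/46; Lq = 0.01

0.01


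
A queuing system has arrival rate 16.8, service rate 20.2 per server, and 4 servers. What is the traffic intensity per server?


rho = lambda / (c * mu) = 16.8 / (4 * 20.2) = 0.2079

0.2079


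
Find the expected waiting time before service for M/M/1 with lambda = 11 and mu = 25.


rho = 11/25; Wq = rho/(mu - lambda) = 0.0314 hours

0.0314 hours


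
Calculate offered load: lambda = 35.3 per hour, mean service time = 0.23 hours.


Offered load a = lambda * E[S] = 35.3 * 0.23 = 8.12 Erlangs

8.12 Erlangs


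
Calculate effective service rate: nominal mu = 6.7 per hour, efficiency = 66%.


Effective rate = mu * efficiency = 6.7 * 0.66 = 4.42 per hour

4.42 per hour


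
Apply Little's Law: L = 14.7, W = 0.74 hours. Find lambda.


lambda = L / W = 14.7 / 0.74 = 19.86 per hour

19.86 per hour


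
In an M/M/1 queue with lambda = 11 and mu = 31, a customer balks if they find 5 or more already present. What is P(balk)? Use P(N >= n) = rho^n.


P(N >= 5) = rho^5 = (11/31)^5 = 0.0056

0.0056


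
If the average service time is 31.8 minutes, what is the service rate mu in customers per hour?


mu = 60 / avg_service_time = 60 / 31.8 = 1.89 per hour

1.89 per hour


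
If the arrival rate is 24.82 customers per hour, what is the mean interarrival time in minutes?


Mean interarrival time = 60/lambda = 60/24.82 = 2.42 minutes

2.42 minutes


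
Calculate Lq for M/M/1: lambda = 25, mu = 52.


rho = 25/52; Lq = rho^2/(1-rho) = 0.45

0.45


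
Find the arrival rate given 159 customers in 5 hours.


lambda = total arrivals / time = 159 / 5 = 31.8 per hour

31.8 per hour


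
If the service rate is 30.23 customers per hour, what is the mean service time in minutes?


Mean service time = 60/mu = 60/30.23 = 1.98 minutes

1.98 minutes


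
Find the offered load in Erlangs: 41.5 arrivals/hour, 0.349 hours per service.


Offered load a = lambda * E[S] = 41.5 * 0.349 = 14.48 Erlangs

14.48 Erlangs


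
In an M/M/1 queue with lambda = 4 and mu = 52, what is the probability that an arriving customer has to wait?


P(wait) = rho = lambda/mu = 4/52 = 0.0769

0.0769


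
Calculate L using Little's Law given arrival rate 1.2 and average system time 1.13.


L = lambda * W = 1.2 * 1.13 = 1.36

1.36


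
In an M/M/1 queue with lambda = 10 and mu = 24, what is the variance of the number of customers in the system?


rho = 10/24; Var(N) = rho/(1-rho)^2 = 1.22

1.22


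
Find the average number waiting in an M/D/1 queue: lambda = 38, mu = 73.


M/D/1: Lq = rho^2 / (2*(1-rho)) where rho = 38/73; Lq = 0.28

0.28


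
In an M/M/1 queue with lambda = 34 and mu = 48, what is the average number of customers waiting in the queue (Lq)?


rho = 34/48; Lq = rho^2/(1-rho) = 1.72

1.72


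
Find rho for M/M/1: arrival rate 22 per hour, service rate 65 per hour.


rho = lambda/mu = 22/65 = 0.3385

0.3385


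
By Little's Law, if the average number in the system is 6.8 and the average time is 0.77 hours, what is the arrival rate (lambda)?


lambda = L / W = 6.8 / 0.77 = 8.83 per hour

8.83 per hour


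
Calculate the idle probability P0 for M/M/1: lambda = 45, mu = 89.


P0 = 1 - rho = 1 - 45/89 = 0.4944

0.4944


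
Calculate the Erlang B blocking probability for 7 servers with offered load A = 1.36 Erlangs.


B(N,A) = (A^N/N!) / sum(A^k/k!, k=0..N) with N=7, A=1.36 = 0.0004

0.0004


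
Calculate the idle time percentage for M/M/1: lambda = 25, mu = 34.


Idle fraction = (1 - rho) * 100 = (1 - 25/34) * 100 = 26.5%

26.5%


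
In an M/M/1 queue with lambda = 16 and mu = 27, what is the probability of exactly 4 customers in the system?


rho = 16/27; P(n) = (1-rho)*rho^n = (1-16/27)*(16/27)^4 = 0.0502

0.0502


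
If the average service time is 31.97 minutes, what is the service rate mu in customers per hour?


mu = 60 / avg_service_time = 60 / 31.97 = 1.88 per hour

1.88 per hour


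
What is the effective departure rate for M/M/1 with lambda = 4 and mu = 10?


For a stable queue (lambda < mu), throughput = lambda = 4 per hour

4 per hour


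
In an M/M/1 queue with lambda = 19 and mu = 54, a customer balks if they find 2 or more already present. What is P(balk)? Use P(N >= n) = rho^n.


P(N >= 2) = rho^2 = (19/54)^2 = 0.1238

0.1238


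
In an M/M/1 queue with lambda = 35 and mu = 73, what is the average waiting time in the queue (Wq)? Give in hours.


rho = 35/73; Wq = rho/(mu - lambda) = 0.0126 hours

0.0126 hours


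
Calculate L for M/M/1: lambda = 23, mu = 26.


rho = 23/26; L = rho/(1-rho) = 7.67

7.67


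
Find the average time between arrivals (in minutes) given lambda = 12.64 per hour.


Mean interarrival time = 60/lambda = 60/12.64 = 4.75 minutes

4.75 minutes


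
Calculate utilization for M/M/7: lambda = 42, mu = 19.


rho = lambda/(c*mu) = 42/(7*19) = 0.3158

0.3158


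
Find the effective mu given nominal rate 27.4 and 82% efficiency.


Effective rate = mu * efficiency = 27.4 * 0.82 = 22.47 per hour

22.47 per hour


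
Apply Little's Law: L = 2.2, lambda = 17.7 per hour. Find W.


W = L / lambda = 2.2 / 17.7 = 0.1243 hours

0.1243 hours


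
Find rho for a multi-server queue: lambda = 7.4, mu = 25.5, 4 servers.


rho = lambda / (c * mu) = 7.4 / (4 * 25.5) = 0.0725

0.0725


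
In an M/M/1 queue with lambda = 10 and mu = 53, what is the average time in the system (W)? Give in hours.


W = 1/(mu - lambda) = 1/(53 - 10) = 0.0233 hours

0.0233 hours


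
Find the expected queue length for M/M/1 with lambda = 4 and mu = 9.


rho = 4/9; Lq = rho^2/(1-rho) = 0.36

0.36


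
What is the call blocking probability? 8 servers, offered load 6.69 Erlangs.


B(N,A) = (A^N/N!) / sum(A^k/k!, k=0..N) with N=8, A=6.69 = 0.161

0.161


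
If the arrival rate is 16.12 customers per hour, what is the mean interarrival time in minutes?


Mean interarrival time = 60/lambda = 60/16.12 = 3.72 minutes

3.72 minutes


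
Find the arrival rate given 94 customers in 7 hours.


lambda = total arrivals / time = 94 / 7 = 13.43 per hour

13.43 per hour


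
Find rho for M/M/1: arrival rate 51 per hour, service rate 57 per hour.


rho = lambda/mu = 51/57 = 0.8947

0.8947


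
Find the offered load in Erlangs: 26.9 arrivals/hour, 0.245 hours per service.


Offered load a = lambda * E[S] = 26.9 * 0.245 = 6.59 Erlangs

6.59 Erlangs


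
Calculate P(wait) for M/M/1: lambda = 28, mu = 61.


P(wait) = rho = lambda/mu = 28/61 = 0.459

0.459


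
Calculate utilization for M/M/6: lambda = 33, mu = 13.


rho = lambda/(c*mu) = 33/(6*13) = 0.4231

0.4231


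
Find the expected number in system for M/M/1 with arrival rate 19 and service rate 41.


rho = 19/41; L = rho/(1-rho) = 0.86

0.86


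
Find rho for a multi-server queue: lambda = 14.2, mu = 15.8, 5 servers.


rho = lambda / (c * mu) = 14.2 / (5 * 15.8) = 0.1797

0.1797


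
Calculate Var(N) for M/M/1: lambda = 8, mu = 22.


rho = 8/22; Var(N) = rho/(1-rho)^2 = 0.9

0.9


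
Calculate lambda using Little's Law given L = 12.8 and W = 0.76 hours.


lambda = L / W = 12.8 / 0.76 = 16.84 per hour

16.84 per hour


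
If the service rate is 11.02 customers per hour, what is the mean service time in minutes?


Mean service time = 60/mu = 60/11.02 = 5.44 minutes

5.44 minutes


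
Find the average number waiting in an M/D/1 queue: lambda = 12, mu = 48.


M/D/1: Lq = rho^2 / (2*(1-rho)) where rho = 12/48; Lq = 0.04

0.04


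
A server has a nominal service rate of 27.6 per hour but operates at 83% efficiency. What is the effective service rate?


Effective rate = mu * efficiency = 27.6 * 0.83 = 22.91 per hour

22.91 per hour


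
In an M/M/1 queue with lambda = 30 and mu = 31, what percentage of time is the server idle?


Idle fraction = (1 - rho) * 100 = (1 - 30/31) * 100 = 3.2%

3.2%


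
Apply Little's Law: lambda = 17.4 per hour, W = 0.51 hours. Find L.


L = lambda * W = 17.4 * 0.51 = 8.87

8.87


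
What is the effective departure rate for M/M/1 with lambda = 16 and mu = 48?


For a stable queue (lambda < mu), throughput = lambda = 16 per hour

16 per hour


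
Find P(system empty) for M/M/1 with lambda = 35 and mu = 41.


P0 = 1 - rho = 1 - 35/41 = 0.1463

0.1463


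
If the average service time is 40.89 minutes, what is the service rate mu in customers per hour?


mu = 60 / avg_service_time = 60 / 40.89 = 1.47 per hour

1.47 per hour


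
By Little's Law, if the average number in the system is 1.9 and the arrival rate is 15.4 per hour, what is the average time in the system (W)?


W = L / lambda = 1.9 / 15.4 = 0.1234 hours

0.1234 hours


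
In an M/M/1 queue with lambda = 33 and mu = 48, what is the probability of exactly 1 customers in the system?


rho = 33/48; P(n) = (1-rho)*rho^n = (1-33/48)*(33/48)^1 = 0.2148

0.2148


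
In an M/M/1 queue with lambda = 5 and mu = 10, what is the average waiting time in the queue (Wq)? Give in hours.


rho = 5/10; Wq = rho/(mu - lambda) = 0.1 hours

0.1 hours


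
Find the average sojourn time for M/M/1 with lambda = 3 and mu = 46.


W = 1/(mu - lambda) = 1/(46 - 3) = 0.0233 hours

0.0233 hours


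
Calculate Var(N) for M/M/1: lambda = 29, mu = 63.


rho = 29/63; Var(N) = rho/(1-rho)^2 = 1.58

1.58


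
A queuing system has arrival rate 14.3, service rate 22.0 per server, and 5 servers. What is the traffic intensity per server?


rho = lambda / (c * mu) = 14.3 / (5 * 22.0) = 0.13

0.13


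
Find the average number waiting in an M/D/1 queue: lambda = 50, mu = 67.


M/D/1: Lq = rho^2 / (2*(1-rho)) where rho = 50/67; Lq = 1.1

1.1


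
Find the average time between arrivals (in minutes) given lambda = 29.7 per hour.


Mean interarrival time = 60/lambda = 60/29.7 = 2.02 minutes

2.02 minutes


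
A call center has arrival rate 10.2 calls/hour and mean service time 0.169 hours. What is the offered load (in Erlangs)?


Offered load a = lambda * E[S] = 10.2 * 0.169 = 1.72 Erlangs

1.72 Erlangs


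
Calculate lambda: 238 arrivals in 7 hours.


lambda = total arrivals / time = 238 / 7 = 34.0 per hour

34.0 per hour


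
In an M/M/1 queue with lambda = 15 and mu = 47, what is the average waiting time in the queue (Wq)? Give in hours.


rho = 15/47; Wq = rho/(mu - lambda) = 0.01 hours

0.01 hours


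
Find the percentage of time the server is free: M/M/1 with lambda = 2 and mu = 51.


Idle fraction = (1 - rho) * 100 = (1 - 2/51) * 100 = 96.1%

96.1%


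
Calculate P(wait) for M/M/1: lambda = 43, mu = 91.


P(wait) = rho = lambda/mu = 43/91 = 0.4725

0.4725


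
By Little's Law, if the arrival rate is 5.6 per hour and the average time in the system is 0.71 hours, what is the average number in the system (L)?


L = lambda * W = 5.6 * 0.71 = 3.98

3.98


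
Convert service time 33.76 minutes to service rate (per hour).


mu = 60 / avg_service_time = 60 / 33.76 = 1.78 per hour

1.78 per hour


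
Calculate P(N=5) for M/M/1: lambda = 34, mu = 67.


rho = 34/67; P(n) = (1-rho)*rho^n = (1-34/67)*(34/67)^5 = 0.0166

0.0166


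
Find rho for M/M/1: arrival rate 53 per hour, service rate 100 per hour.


rho = lambda/mu = 53/100 = 0.53

0.53


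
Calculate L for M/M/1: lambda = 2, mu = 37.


rho = 2/37; L = rho/(1-rho) = 0.06

0.06


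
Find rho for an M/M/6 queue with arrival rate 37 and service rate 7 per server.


rho = lambda/(c*mu) = 37/(6*7) = 0.881

0.881


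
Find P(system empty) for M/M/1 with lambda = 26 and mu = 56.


P0 = 1 - rho = 1 - 26/56 = 0.5357

0.5357


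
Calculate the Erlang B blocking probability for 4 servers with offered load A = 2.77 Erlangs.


B(N,A) = (A^N/N!) / sum(A^k/k!, k=0..N) with N=4, A=2.77 = 0.1803

0.1803


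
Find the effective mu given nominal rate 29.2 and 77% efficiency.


Effective rate = mu * efficiency = 29.2 * 0.77 = 22.48 per hour

22.48 per hour


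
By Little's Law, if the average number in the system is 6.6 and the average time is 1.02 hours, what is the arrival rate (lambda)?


lambda = L / W = 6.6 / 1.02 = 6.47 per hour

6.47 per hour


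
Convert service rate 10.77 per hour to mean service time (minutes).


Mean service time = 60/mu = 60/10.77 = 5.57 minutes

5.57 minutes


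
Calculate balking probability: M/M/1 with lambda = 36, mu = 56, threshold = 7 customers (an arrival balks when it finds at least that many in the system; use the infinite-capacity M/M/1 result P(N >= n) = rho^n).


P(N >= 7) = rho^7 = (36/56)^7 = 0.0454

0.0454


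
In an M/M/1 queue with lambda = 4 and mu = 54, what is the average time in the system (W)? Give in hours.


W = 1/(mu - lambda) = 1/(54 - 4) = 0.02 hours

0.02 hours


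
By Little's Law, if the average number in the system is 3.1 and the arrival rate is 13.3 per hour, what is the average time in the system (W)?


W = L / lambda = 3.1 / 13.3 = 0.2331 hours

0.2331 hours


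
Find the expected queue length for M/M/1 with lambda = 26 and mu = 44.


rho = 26/44; Lq = rho^2/(1-rho) = 0.85

0.85


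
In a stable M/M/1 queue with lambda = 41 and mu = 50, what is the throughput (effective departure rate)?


For a stable queue (lambda < mu), throughput = lambda = 41 per hour

41 per hour


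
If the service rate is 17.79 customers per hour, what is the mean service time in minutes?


Mean service time = 60/mu = 60/17.79 = 3.37 minutes

3.37 minutes


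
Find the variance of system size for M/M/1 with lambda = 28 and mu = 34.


rho = 28/34; Var(N) = rho/(1-rho)^2 = 26.44

26.44


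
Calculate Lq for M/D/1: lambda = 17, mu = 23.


M/D/1: Lq = rho^2 / (2*(1-rho)) where rho = 17/23; Lq = 1.05

1.05


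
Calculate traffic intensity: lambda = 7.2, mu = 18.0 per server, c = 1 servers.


rho = lambda / (c * mu) = 7.2 / (1 * 18.0) = 0.4

0.4


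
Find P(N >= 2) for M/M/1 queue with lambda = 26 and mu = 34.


P(N >= 2) = rho^2 = (26/34)^2 = 0.5848

0.5848


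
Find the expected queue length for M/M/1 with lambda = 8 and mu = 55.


rho = 8/55; Lq = rho^2/(1-rho) = 0.02

0.02


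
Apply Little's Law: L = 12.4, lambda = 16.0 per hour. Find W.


W = L / lambda = 12.4 / 16.0 = 0.775 hours

0.775 hours


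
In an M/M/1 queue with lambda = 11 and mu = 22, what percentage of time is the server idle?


Idle fraction = (1 - rho) * 100 = (1 - 11/22) * 100 = 50.0%

50.0%


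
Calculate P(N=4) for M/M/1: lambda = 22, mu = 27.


rho = 22/27; P(n) = (1-rho)*rho^n = (1-22/27)*(22/27)^4 = 0.0816

0.0816


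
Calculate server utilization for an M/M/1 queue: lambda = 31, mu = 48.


rho = lambda/mu = 31/48 = 0.6458

0.6458


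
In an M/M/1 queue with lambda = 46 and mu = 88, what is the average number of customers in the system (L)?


rho = 46/88; L = rho/(1-rho) = 1.1

1.1


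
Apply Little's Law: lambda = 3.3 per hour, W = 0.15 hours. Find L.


L = lambda * W = 3.3 * 0.15 = 0.5

0.5


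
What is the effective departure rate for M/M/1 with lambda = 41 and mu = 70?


For a stable queue (lambda < mu), throughput = lambda = 41 per hour

41 per hour


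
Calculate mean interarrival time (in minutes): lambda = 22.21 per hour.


Mean interarrival time = 60/lambda = 60/22.21 = 2.7 minutes

2.7 minutes


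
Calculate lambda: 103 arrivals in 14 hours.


lambda = total arrivals / time = 103 / 14 = 7.36 per hour

7.36 per hour


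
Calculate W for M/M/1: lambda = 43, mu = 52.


W = 1/(mu - lambda) = 1/(52 - 43) = 0.1111 hours

0.1111 hours


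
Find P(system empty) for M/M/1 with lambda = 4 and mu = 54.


P0 = 1 - rho = 1 - 4/54 = 0.9259

0.9259


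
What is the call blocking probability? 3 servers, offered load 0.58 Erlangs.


B(N,A) = (A^N/N!) / sum(A^k/k!, k=0..N) with N=3, A=0.58 = 0.0183

0.0183


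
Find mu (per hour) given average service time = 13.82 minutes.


mu = 60 / avg_service_time = 60 / 13.82 = 4.34 per hour

4.34 per hour


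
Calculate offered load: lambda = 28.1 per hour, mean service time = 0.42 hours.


Offered load a = lambda * E[S] = 28.1 * 0.42 = 11.8 Erlangs

11.8 Erlangs


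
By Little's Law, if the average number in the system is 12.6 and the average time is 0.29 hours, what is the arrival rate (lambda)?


lambda = L / W = 12.6 / 0.29 = 43.45 per hour

43.45 per hour


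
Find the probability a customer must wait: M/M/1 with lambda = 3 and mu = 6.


P(wait) = rho = lambda/mu = 3/6 = 0.5

0.5


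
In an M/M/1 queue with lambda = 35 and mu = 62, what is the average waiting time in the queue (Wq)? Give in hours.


rho = 35/62; Wq = rho/(mu - lambda) = 0.0209 hours

0.0209 hours


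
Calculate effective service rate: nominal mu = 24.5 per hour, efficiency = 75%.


Effective rate = mu * efficiency = 24.5 * 0.75 = 18.38 per hour

18.38 per hour


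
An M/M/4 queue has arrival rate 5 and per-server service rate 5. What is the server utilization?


rho = lambda/(c*mu) = 5/(4*5) = 0.25

0.25


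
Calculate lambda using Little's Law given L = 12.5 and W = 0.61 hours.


lambda = L / W = 12.5 / 0.61 = 20.49 per hour

20.49 per hour


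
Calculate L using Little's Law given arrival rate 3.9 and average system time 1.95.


L = lambda * W = 3.9 * 1.95 = 7.61

7.61


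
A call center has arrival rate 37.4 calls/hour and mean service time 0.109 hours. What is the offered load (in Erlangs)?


Offered load a = lambda * E[S] = 37.4 * 0.109 = 4.08 Erlangs

4.08 Erlangs


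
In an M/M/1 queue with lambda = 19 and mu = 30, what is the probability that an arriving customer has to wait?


P(wait) = rho = lambda/mu = 19/30 = 0.6333

0.6333


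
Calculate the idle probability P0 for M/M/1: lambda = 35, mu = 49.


P0 = 1 - rho = 1 - 35/49 = 0.2857

0.2857


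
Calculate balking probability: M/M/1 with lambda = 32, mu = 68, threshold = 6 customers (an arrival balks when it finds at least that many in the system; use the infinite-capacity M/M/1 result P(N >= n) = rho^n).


P(N >= 6) = rho^6 = (32/68)^6 = 0.0109

0.0109


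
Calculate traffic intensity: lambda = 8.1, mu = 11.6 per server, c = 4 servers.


rho = lambda / (c * mu) = 8.1 / (4 * 11.6) = 0.1746

0.1746


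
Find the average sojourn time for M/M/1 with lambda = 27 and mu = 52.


W = 1/(mu - lambda) = 1/(52 - 27) = 0.04 hours

0.04 hours


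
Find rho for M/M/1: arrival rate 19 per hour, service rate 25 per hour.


rho = lambda/mu = 19/25 = 0.76

0.76


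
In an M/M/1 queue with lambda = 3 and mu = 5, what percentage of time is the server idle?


Idle fraction = (1 - rho) * 100 = (1 - 3/5) * 100 = 40.0%

40.0%


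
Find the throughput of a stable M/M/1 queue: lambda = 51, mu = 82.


For a stable queue (lambda < mu), throughput = lambda = 51 per hour

51 per hour


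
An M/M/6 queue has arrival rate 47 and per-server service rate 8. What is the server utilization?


rho = lambda/(c*mu) = 47/(6*8) = 0.9792

0.9792


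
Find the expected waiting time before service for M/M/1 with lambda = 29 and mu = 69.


rho = 29/69; Wq = rho/(mu - lambda) = 0.0105 hours

0.0105 hours


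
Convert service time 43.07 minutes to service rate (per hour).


mu = 60 / avg_service_time = 60 / 43.07 = 1.39 per hour

1.39 per hour


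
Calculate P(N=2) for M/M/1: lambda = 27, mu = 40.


rho = 27/40; P(n) = (1-rho)*rho^n = (1-27/40)*(27/40)^2 = 0.1481

0.1481


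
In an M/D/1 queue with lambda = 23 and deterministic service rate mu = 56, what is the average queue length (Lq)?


M/D/1: Lq = rho^2 / (2*(1-rho)) where rho = 23/56; Lq = 0.14

0.14


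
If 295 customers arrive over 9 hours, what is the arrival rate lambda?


lambda = total arrivals / time = 295 / 9 = 32.78 per hour

32.78 per hour


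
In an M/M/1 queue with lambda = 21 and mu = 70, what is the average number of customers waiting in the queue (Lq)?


rho = 21/70; Lq = rho^2/(1-rho) = 0.13

0.13


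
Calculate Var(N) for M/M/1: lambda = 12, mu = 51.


rho = 12/51; Var(N) = rho/(1-rho)^2 = 0.4

0.4


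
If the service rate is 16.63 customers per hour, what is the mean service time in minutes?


Mean service time = 60/mu = 60/16.63 = 3.61 minutes

3.61 minutes


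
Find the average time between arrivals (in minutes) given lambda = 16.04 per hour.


Mean interarrival time = 60/lambda = 60/16.04 = 3.74 minutes

3.74 minutes


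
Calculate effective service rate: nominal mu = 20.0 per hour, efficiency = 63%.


Effective rate = mu * efficiency = 20.0 * 0.63 = 12.6 per hour

12.6 per hour


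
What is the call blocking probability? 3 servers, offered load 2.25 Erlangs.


B(N,A) = (A^N/N!) / sum(A^k/k!, k=0..N) with N=3, A=2.25 = 0.2472

0.2472


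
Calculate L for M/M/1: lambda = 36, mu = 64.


rho = 36/64; L = rho/(1-rho) = 1.29

1.29


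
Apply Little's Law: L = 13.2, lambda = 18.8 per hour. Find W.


W = L / lambda = 13.2 / 18.8 = 0.7021 hours

0.7021 hours


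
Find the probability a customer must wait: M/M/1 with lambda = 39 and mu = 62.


P(wait) = rho = lambda/mu = 39/62 = 0.629

0.629


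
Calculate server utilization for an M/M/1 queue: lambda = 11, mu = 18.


rho = lambda/mu = 11/18 = 0.6111

0.6111


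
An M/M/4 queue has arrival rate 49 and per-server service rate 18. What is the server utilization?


rho = lambda/(c*mu) = 49/(4*18) = 0.6806

0.6806


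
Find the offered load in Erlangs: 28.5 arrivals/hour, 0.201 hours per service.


Offered load a = lambda * E[S] = 28.5 * 0.201 = 5.73 Erlangs

5.73 Erlangs


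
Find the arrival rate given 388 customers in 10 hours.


lambda = total arrivals / time = 388 / 10 = 38.8 per hour

38.8 per hour


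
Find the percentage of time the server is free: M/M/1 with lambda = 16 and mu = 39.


Idle fraction = (1 - rho) * 100 = (1 - 16/39) * 100 = 59.0%

59.0%


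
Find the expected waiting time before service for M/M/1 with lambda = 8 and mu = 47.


rho = 8/47; Wq = rho/(mu - lambda) = 0.0044 hours

0.0044 hours


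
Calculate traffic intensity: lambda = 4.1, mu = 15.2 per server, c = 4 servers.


rho = lambda / (c * mu) = 4.1 / (4 * 15.2) = 0.0674

0.0674


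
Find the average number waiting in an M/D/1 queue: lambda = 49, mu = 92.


M/D/1: Lq = rho^2 / (2*(1-rho)) where rho = 49/92; Lq = 0.3

0.3


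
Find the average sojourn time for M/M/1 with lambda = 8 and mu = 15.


W = 1/(mu - lambda) = 1/(15 - 8) = 0.1429 hours

0.1429 hours


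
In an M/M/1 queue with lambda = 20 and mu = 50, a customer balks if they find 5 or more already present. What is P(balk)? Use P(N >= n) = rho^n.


P(N >= 5) = rho^5 = (20/50)^5 = 0.0102

0.0102


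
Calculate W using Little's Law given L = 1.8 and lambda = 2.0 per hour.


W = L / lambda = 1.8 / 2.0 = 0.9 hours

0.9 hours


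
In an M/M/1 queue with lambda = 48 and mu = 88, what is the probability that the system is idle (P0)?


P0 = 1 - rho = 1 - 48/88 = 0.4545

0.4545


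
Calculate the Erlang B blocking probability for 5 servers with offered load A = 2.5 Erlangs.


B(N,A) = (A^N/N!) / sum(A^k/k!, k=0..N) with N=5, A=2.5 = 0.0697

0.0697


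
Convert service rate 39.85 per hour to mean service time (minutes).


Mean service time = 60/mu = 60/39.85 = 1.51 minutes

1.51 minutes


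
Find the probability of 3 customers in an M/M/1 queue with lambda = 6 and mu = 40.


rho = 6/40; P(n) = (1-rho)*rho^n = (1-6/40)*(6/40)^3 = 0.0029

0.0029


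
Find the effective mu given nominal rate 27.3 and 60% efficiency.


Effective rate = mu * efficiency = 27.3 * 0.6 = 16.38 per hour

16.38 per hour


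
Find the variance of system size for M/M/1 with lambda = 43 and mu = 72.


rho = 43/72; Var(N) = rho/(1-rho)^2 = 3.68

3.68


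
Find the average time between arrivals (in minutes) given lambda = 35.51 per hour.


Mean interarrival time = 60/lambda = 60/35.51 = 1.69 minutes

1.69 minutes


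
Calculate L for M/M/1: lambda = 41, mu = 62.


rho = 41/62; L = rho/(1-rho) = 1.95

1.95


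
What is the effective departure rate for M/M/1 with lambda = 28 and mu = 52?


For a stable queue (lambda < mu), throughput = lambda = 28 per hour

28 per hour


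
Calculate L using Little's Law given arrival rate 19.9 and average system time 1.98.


L = lambda * W = 19.9 * 1.98 = 39.4

39.4


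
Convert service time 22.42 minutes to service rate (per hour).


mu = 60 / avg_service_time = 60 / 22.42 = 2.68 per hour

2.68 per hour


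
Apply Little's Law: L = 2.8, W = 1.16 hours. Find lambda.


lambda = L / W = 2.8 / 1.16 = 2.41 per hour

2.41 per hour


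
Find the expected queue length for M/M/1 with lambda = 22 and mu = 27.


rho = 22/27; Lq = rho^2/(1-rho) = 3.59

3.59


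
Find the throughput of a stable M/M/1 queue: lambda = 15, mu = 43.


For a stable queue (lambda < mu), throughput = lambda = 15 per hour

15 per hour


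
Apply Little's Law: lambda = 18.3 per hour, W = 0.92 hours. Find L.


L = lambda * W = 18.3 * 0.92 = 16.84

16.84


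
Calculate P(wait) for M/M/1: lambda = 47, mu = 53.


P(wait) = rho = lambda/mu = 47/53 = 0.8868

0.8868


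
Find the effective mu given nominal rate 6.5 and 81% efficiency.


Effective rate = mu * efficiency = 6.5 * 0.81 = 5.27 per hour

5.27 per hour


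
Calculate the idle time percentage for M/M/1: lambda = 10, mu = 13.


Idle fraction = (1 - rho) * 100 = (1 - 10/13) * 100 = 23.1%

23.1%


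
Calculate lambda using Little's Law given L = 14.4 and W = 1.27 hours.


lambda = L / W = 14.4 / 1.27 = 11.34 per hour

11.34 per hour


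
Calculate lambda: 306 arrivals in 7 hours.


lambda = total arrivals / time = 306 / 7 = 43.71 per hour

43.71 per hour


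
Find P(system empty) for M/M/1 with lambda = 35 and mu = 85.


P0 = 1 - rho = 1 - 35/85 = 0.5882

0.5882
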